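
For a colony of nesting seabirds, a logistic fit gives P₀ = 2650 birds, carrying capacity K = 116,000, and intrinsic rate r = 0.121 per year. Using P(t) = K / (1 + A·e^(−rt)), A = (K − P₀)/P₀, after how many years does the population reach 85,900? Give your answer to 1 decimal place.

A = (116000 − 2650)/2650 = 42.77358
85900 = 116000/(1 + 42.77358·e^(−0.121t)) → 1 + 42.77358·e^(−0.121t) = 1.35041
e^(−0.121t) = 0.008192 → t = ln(122.06814)/0.121 = 4.80458/0.121

t ≈ 39.7 years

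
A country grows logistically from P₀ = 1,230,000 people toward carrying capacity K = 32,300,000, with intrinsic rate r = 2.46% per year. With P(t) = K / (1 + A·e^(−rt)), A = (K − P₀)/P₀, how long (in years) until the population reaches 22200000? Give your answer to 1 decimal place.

A = (32300000 − 1230000)/1230000 = 25.26016
22200000 = 32300000/(1 + 25.26016·e^(−0.0246t)) → 1 + 25.26016·e^(−0.0246t) = 1.45495
e^(−0.0246t) = 0.018011 → t = ln(55.52234)/0.0246 = 4.01679/0.0246

t ≈ 163.3 years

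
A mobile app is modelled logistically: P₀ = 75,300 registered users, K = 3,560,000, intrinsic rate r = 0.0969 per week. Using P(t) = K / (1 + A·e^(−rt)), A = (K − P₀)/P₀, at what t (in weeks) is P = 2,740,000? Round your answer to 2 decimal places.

t ≈ 52.02 weeks

A = (3560000 − 75300)/75300 = 46.27756
2740000 = 3560000/(1 + 46.27756·e^(−0.0969t)) → 1 + 46.27756·e^(−0.0969t) = 1.29927
e^(−0.0969t) = 0.006467 → t = ln(154.63476)/0.0969 = 5.04107/0.0969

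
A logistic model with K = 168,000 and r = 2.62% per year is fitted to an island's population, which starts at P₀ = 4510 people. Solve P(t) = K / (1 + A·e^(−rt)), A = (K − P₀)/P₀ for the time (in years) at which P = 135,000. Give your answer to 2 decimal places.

A = (168000 − 4510)/4510 = 36.25055
135000 = 168000/(1 + 36.25055·e^(−0.0262t)) → 1 + 36.25055·e^(−0.0262t) = 1.24444
e^(−0.0262t) = 0.006743 → t = ln(148.29772)/0.0262 = 4.99922/0.0262

t ≈ 190.81 years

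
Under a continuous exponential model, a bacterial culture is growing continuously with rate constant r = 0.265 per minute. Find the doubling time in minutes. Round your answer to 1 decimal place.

doubling time ≈ 2.6 minutes

doubling time = ln(2) / |r| = 0.69315 / 0.265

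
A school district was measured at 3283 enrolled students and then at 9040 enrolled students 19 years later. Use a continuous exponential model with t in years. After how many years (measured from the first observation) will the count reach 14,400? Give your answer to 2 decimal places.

r = ln(9040/3283) / 19 ≈ 0.053311 per year
t = ln(14400/3283) / r = 1.47847 / 0.053311 ≈ 27.733

t ≈ 27.73 years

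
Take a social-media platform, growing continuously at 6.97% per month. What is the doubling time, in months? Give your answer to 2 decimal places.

doubling time ≈ 9.94 months

doubling time = ln(2) / |r| = 0.69315 / 0.0697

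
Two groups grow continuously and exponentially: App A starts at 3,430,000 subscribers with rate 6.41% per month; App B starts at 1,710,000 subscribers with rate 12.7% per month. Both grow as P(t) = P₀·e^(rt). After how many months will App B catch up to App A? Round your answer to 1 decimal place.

3430000·e^(0.0641t) = 1710000·e^(0.127t)
3430000/1710000 = e^((0.127 − 0.0641)t) → ln(2.00585) = 0.0629·t
t = 0.69607 / 0.0629

t ≈ 11.1 months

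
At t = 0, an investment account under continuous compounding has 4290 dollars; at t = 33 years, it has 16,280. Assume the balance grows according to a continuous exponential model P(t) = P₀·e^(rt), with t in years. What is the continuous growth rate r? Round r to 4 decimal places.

r ≈ 0.0404 per year

16280 = 4290 · e^(r·33)
e^(33r) = 16280/4290 = 3.79487
r = ln(3.79487) / 33 = 1.33365 / 33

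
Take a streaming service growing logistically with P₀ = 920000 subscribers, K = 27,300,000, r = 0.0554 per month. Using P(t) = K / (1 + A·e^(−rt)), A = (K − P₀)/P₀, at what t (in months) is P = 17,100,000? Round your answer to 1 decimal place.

t ≈ 69.9 months

A = (27300000 − 920000)/920000 = 28.67391
17100000 = 27300000/(1 + 28.67391·e^(−0.0554t)) → 1 + 28.67391·e^(−0.0554t) = 1.59649
e^(−0.0554t) = 0.020803 → t = ln(48.07097)/0.0554 = 3.87268/0.0554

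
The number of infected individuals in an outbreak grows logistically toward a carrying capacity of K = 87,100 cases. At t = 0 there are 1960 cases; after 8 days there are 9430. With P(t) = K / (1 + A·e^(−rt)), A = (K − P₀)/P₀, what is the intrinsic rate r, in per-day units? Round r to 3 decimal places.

A = (87100 − 1960)/1960 = 43.43878
9430 = 87100/(1 + 43.43878·e^(−r·8)) → e^(−8r) = (9.23648 − 1)/43.43878 = 0.189611
r = −ln(0.189611)/8 = 1.66278/8

r ≈ 0.208 per day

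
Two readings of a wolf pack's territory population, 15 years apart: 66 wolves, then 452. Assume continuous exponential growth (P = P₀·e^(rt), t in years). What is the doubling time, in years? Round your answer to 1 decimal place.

r = ln(452/66) / 15 = ln(6.84848) / 15 ≈ 0.128268 per year
doubling time = ln 2 / |r| = 0.69315 / 0.128268

doubling time ≈ 5.4 years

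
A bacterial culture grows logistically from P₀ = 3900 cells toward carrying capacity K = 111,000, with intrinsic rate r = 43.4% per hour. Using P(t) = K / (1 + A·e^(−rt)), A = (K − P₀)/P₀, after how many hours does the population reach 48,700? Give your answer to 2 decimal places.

A = (111000 − 3900)/3900 = 27.46154
48700 = 111000/(1 + 27.46154·e^(−0.434t)) → 1 + 27.46154·e^(−0.434t) = 2.27926
e^(−0.434t) = 0.046584 → t = ln(21.46672)/0.434 = 3.0665/0.434

t ≈ 7.07 hours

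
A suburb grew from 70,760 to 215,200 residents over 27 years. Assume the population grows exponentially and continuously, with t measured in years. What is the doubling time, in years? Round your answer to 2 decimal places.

doubling time ≈ 16.83 years

r = ln(215200/70760) / 27 = ln(3.04127) / 27 ≈ 0.041195 per year
doubling time = ln 2 / |r| = 0.69315 / 0.041195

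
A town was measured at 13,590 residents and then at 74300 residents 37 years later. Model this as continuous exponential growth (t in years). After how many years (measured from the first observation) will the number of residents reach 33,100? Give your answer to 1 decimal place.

r = ln(74300/13590) / 37 ≈ 0.045913 per year
t = ln(33100/13590) / r = 0.8902 / 0.045913 ≈ 19.389

t ≈ 19.4 years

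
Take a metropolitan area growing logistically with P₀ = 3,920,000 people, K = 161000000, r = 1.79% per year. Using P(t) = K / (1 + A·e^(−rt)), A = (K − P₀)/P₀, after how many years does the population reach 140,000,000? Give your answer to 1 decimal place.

t ≈ 312.2 years

A = (161000000 − 3920000)/3920000 = 40.07143
140000000 = 161000000/(1 + 40.07143·e^(−0.0179t)) → 1 + 40.07143·e^(−0.0179t) = 1.15
e^(−0.0179t) = 0.003743 → t = ln(267.14286)/0.0179 = 5.58778/0.0179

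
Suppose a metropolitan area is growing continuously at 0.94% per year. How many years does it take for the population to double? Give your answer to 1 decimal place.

doubling time = ln(2) / |r| = 0.69315 / 0.0094

doubling time ≈ 73.7 years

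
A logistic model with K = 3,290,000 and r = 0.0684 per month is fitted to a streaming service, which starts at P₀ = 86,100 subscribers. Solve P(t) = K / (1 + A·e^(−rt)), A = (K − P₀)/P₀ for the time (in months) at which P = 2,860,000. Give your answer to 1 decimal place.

t ≈ 80.6 months

A = (3290000 − 86100)/86100 = 37.21138
2860000 = 3290000/(1 + 37.21138·e^(−0.0684t)) → 1 + 37.21138·e^(−0.0684t) = 1.15035
e^(−0.0684t) = 0.00404 → t = ln(247.49896)/0.0684 = 5.51141/0.0684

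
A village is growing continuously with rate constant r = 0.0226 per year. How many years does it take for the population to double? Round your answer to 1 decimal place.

doubling time = ln(2) / |r| = 0.69315 / 0.0226

doubling time ≈ 30.7 years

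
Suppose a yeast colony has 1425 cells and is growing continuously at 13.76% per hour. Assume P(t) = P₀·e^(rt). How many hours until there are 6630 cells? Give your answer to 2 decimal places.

t ≈ 11.17 hours

6630 = 1425 · e^(0.1376·t)
t = ln(6630/1425) / 0.1376 = ln(4.65263) / 0.1376 = 1.53743 / 0.1376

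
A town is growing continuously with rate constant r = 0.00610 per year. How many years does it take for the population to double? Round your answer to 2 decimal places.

doubling time = ln(2) / |r| = 0.69315 / 0.0061

doubling time ≈ 113.63 years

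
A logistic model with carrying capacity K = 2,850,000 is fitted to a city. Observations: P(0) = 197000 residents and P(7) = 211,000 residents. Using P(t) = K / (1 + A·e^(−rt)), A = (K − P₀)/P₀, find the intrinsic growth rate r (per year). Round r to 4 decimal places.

A = (2850000 − 197000)/197000 = 13.46701
211000 = 2850000/(1 + 13.46701·e^(−r·7)) → e^(−7r) = (13.50711 − 1)/13.46701 = 0.928722
r = −ln(0.928722)/7 = 0.07395/7

r ≈ 0.0106 per year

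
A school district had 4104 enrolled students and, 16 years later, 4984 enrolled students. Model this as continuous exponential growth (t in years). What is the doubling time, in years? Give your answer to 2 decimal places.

doubling time ≈ 57.09 years

r = ln(4984/4104) / 16 = ln(1.21442) / 16 ≈ 0.012142 per year
doubling time = ln 2 / |r| = 0.69315 / 0.012142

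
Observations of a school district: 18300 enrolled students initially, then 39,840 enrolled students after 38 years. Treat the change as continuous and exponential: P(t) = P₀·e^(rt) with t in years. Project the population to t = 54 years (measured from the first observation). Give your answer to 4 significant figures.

≈ 55,280 enrolled students

r = ln(39840/18300) / 38 ≈ 0.020473 per year
P(54) = 18300 · e^(0.020473·54) = 18300 · 3.02085 ≈ 55281.48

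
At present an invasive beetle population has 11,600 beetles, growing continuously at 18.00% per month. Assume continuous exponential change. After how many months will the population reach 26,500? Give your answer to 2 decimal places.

26500 = 11600 · e^(0.18·t)
t = ln(26500/11600) / 0.18 = ln(2.28448) / 0.18 = 0.82614 / 0.18

t ≈ 4.59 months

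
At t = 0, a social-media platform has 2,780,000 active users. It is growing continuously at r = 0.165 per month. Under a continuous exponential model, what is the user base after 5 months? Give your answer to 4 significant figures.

≈ 6,344,000 active users

P(5) = 2780000 · e^(0.165·5) = 2780000 · e^(0.825)
= 2780000 · 2.28188 ≈ 6343628.53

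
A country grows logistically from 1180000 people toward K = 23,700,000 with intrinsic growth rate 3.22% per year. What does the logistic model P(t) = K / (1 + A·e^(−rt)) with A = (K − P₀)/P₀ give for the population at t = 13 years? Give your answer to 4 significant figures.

A = (23700000 − 1180000)/1180000 = 19.08475
P(13) = 23700000 / (1 + 19.08475·e^(−0.0322·13)) = 23700000 / (1 + 19.08475·0.657967)
= 23700000 / 13.55714 ≈ 1748156.42

≈ 1,748,000 people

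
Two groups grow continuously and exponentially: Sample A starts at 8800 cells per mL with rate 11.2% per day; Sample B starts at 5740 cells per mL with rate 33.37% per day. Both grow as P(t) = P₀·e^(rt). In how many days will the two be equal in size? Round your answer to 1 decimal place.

t ≈ 1.9 days

8800·e^(0.112t) = 5740·e^(0.3337t)
8800/5740 = e^((0.3337 − 0.112)t) → ln(1.5331) = 0.2217·t
t = 0.42729 / 0.2217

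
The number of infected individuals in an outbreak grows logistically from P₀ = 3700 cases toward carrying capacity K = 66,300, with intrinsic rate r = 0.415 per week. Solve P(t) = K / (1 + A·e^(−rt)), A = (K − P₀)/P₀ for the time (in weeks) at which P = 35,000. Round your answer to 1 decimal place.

A = (66300 − 3700)/3700 = 16.91892
35000 = 66300/(1 + 16.91892·e^(−0.415t)) → 1 + 16.91892·e^(−0.415t) = 1.89429
e^(−0.415t) = 0.052857 → t = ln(18.91892)/0.415 = 2.94016/0.415

t ≈ 7.1 weeks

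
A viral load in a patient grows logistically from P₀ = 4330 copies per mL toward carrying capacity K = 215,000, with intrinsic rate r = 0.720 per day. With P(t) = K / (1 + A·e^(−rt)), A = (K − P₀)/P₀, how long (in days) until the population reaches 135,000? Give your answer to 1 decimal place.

t ≈ 6.1 days

A = (215000 − 4330)/4330 = 48.65358
135000 = 215000/(1 + 48.65358·e^(−0.72t)) → 1 + 48.65358·e^(−0.72t) = 1.59259
e^(−0.72t) = 0.01218 → t = ln(82.10292)/0.72 = 4.40797/0.72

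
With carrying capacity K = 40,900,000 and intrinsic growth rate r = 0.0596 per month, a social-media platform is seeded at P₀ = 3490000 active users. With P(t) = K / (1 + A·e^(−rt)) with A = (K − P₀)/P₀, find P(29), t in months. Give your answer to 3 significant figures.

≈ 14,100,000 active users

A = (40900000 − 3490000)/3490000 = 10.7192
P(29) = 40900000 / (1 + 10.7192·e^(−0.0596·29)) = 40900000 / (1 + 10.7192·0.177568)
= 40900000 / 2.90339 ≈ 14086982.88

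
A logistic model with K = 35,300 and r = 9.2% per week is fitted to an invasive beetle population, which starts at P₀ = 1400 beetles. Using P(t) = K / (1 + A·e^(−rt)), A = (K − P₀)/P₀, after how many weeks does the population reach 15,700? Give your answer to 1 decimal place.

A = (35300 − 1400)/1400 = 24.21429
15700 = 35300/(1 + 24.21429·e^(−0.092t)) → 1 + 24.21429·e^(−0.092t) = 2.24841
e^(−0.092t) = 0.051557 → t = ln(19.39614)/0.092 = 2.96507/0.092

t ≈ 32.2 weeks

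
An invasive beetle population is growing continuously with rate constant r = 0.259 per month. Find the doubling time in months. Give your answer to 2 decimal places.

doubling time = ln(2) / |r| = 0.69315 / 0.259

doubling time ≈ 2.68 months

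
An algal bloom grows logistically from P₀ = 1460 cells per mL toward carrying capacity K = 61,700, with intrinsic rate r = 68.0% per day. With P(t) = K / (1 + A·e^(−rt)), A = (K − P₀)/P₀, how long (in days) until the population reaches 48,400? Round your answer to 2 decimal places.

t ≈ 7.37 days

A = (61700 − 1460)/1460 = 41.26027
48400 = 61700/(1 + 41.26027·e^(−0.68t)) → 1 + 41.26027·e^(−0.68t) = 1.27479
e^(−0.68t) = 0.00666 → t = ln(150.15017)/0.68 = 5.01164/0.68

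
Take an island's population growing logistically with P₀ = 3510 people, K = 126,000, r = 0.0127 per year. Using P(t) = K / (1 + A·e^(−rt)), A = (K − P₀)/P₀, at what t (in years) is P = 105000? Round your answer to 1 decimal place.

A = (126000 − 3510)/3510 = 34.89744
105000 = 126000/(1 + 34.89744·e^(−0.0127t)) → 1 + 34.89744·e^(−0.0127t) = 1.2
e^(−0.0127t) = 0.005731 → t = ln(174.48718)/0.0127 = 5.16185/0.0127

t ≈ 406.4 years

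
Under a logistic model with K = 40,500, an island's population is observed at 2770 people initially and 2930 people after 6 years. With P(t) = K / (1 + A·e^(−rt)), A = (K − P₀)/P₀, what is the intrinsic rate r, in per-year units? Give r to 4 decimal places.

r ≈ 0.0101 per year

A = (40500 − 2770)/2770 = 13.62094
2930 = 40500/(1 + 13.62094·e^(−r·6)) → e^(−6r) = (13.82253 − 1)/13.62094 = 0.941383
r = −ln(0.941383)/6 = 0.0604/6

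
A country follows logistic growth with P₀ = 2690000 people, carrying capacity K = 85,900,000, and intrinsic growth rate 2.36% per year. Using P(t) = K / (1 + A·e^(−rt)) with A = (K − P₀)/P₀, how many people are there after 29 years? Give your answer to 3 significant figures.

≈ 5,170,000 people

A = (85900000 − 2690000)/2690000 = 30.93309
P(29) = 85900000 / (1 + 30.93309·e^(−0.0236·29)) = 85900000 / (1 + 30.93309·0.504393)
= 85900000 / 16.60242 ≈ 5173943.02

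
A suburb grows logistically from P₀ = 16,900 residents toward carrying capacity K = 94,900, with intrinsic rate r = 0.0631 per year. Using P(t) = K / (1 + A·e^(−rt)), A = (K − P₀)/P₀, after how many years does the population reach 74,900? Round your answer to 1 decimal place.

t ≈ 45.2 years

A = (94900 − 16900)/16900 = 4.61538
74900 = 94900/(1 + 4.61538·e^(−0.0631t)) → 1 + 4.61538·e^(−0.0631t) = 1.26702
e^(−0.0631t) = 0.057855 → t = ln(17.28462)/0.0631 = 2.84982/0.0631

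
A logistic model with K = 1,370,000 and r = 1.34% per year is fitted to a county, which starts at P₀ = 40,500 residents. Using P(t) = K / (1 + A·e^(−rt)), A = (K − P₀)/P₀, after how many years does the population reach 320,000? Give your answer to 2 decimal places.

t ≈ 171.87 years

A = (1370000 − 40500)/40500 = 32.82716
320000 = 1370000/(1 + 32.82716·e^(−0.0134t)) → 1 + 32.82716·e^(−0.0134t) = 4.28125
e^(−0.0134t) = 0.099955 → t = ln(10.00447)/0.0134 = 2.30303/0.0134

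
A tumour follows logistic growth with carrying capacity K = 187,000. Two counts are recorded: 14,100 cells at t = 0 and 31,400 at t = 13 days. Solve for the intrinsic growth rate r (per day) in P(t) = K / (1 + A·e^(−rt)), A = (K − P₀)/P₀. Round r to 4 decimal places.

A = (187000 − 14100)/14100 = 12.26241
31400 = 187000/(1 + 12.26241·e^(−r·13)) → e^(−13r) = (5.95541 − 1)/12.26241 = 0.404114
r = −ln(0.404114)/13 = 0.90606/13

r ≈ 0.0697 per day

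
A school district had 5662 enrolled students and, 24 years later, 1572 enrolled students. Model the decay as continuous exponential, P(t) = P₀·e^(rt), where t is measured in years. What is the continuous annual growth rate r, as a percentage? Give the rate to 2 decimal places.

r ≈ -5.34% per year

1572 = 5662 · e^(r·24)
e^(24r) = 1572/5662 = 0.27764
r = ln(0.27764) / 24 = -1.28143 / 24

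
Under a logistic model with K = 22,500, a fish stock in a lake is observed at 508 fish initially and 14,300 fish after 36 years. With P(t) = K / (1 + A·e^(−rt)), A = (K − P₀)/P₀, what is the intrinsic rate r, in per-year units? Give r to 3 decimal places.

A = (22500 − 508)/508 = 43.29134
14300 = 22500/(1 + 43.29134·e^(−r·36)) → e^(−36r) = (1.57343 − 1)/43.29134 = 0.013246
r = −ln(0.013246)/36 = 4.32408/36

r ≈ 0.120 per year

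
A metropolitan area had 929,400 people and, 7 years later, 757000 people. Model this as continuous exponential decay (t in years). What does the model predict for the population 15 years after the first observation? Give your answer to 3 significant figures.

≈ 599,000 people

r = ln(757000/929400) / 7 ≈ -0.029311 per year
P(15) = 929400 · e^(-0.029311·15) = 929400 · 0.64425 ≈ 598769.33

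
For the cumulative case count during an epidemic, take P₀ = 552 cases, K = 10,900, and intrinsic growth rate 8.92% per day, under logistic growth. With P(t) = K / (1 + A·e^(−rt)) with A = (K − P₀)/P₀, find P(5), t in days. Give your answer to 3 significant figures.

≈ 838 cases

A = (10900 − 552)/552 = 18.74638
P(5) = 10900 / (1 + 18.74638·e^(−0.0892·5)) = 10900 / (1 + 18.74638·0.640184)
= 10900 / 13.00113 ≈ 838.39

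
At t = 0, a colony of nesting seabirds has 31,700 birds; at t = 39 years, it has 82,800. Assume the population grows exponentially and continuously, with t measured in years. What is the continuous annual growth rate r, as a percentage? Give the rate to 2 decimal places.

82800 = 31700 · e^(r·39)
e^(39r) = 82800/31700 = 2.61199
r = ln(2.61199) / 39 = 0.96011 / 39

r ≈ 2.46% per year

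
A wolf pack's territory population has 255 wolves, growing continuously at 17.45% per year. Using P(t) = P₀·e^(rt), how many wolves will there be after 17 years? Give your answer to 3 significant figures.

≈ 4,950 wolves

P(17) = 255 · e^(0.1745·17) = 255 · e^(2.9665)
= 255 · 19.42382 ≈ 4953.07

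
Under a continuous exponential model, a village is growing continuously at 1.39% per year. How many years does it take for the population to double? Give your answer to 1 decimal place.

doubling time = ln(2) / |r| = 0.69315 / 0.0139

doubling time ≈ 49.9 years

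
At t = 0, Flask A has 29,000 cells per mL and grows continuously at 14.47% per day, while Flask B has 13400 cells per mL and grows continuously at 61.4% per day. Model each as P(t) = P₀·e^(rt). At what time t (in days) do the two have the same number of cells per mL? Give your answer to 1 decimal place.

29000·e^(0.1447t) = 13400·e^(0.614t)
29000/13400 = e^((0.614 − 0.1447)t) → ln(2.16418) = 0.4693·t
t = 0.77204 / 0.4693

t ≈ 1.6 days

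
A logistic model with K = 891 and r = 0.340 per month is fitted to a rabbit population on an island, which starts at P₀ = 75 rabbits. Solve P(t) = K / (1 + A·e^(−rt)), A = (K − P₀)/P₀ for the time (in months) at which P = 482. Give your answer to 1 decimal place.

t ≈ 7.5 months

A = (891 − 75)/75 = 10.88
482 = 891/(1 + 10.88·e^(−0.34t)) → 1 + 10.88·e^(−0.34t) = 1.84855
e^(−0.34t) = 0.077992 → t = ln(12.82191)/0.34 = 2.55116/0.34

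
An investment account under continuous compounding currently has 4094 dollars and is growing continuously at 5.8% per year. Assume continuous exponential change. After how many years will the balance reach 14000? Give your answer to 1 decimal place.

14000 = 4094 · e^(0.058·t)
t = ln(14000/4094) / 0.058 = ln(3.41964) / 0.058 = 1.22953 / 0.058

t ≈ 21.2 years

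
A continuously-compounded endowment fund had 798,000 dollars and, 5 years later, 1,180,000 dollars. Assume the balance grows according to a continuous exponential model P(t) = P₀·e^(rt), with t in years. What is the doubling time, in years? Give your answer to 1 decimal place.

r = ln(1180000/798000) / 5 = ln(1.4787) / 5 ≈ 0.078232 per year
doubling time = ln 2 / |r| = 0.69315 / 0.078232

doubling time ≈ 8.9 years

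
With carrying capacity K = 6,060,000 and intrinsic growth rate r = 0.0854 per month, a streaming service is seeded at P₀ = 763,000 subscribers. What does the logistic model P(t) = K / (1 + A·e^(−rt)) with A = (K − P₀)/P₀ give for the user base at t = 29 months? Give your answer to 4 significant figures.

≈ 3,827,000 subscribers

A = (6060000 − 763000)/763000 = 6.94233
P(29) = 6060000 / (1 + 6.94233·e^(−0.0854·29)) = 6060000 / (1 + 6.94233·0.084028)
= 6060000 / 1.58335 ≈ 3827319.95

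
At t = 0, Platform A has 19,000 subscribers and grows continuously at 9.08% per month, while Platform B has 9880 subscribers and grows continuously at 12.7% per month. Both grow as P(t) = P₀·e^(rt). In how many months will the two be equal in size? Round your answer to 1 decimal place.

19000·e^(0.0908t) = 9880·e^(0.127t)
19000/9880 = e^((0.127 − 0.0908)t) → ln(1.92308) = 0.0362·t
t = 0.65393 / 0.0362

t ≈ 18.1 months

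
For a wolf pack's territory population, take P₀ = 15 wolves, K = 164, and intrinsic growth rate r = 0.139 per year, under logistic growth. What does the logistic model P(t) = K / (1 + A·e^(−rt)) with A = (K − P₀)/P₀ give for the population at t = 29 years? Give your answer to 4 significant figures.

A = (164 − 15)/15 = 9.93333
P(29) = 164 / (1 + 9.93333·e^(−0.139·29)) = 164 / (1 + 9.93333·0.017757)
= 164 / 1.17638 ≈ 139.41

≈ 139.4 wolves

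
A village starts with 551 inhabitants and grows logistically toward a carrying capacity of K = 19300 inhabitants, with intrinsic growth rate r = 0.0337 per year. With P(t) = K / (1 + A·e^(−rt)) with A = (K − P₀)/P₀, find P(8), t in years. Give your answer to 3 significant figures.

A = (19300 − 551)/551 = 34.02722
P(8) = 19300 / (1 + 34.02722·e^(−0.0337·8)) = 19300 / (1 + 34.02722·0.763685)
= 19300 / 26.98608 ≈ 715.18

≈ 715 inhabitants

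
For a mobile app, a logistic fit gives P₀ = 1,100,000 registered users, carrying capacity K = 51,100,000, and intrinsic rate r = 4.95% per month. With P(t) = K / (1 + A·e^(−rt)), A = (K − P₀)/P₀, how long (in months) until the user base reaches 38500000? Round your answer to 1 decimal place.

A = (51100000 − 1100000)/1100000 = 45.45455
38500000 = 51100000/(1 + 45.45455·e^(−0.0495t)) → 1 + 45.45455·e^(−0.0495t) = 1.32727
e^(−0.0495t) = 0.0072 → t = ln(138.88889)/0.0495 = 4.93367/0.0495

t ≈ 99.7 months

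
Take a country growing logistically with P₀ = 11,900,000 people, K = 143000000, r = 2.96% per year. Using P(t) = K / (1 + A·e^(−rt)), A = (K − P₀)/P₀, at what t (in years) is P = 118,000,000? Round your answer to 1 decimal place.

t ≈ 133.5 years

A = (143000000 − 11900000)/11900000 = 11.01681
118000000 = 143000000/(1 + 11.01681·e^(−0.0296t)) → 1 + 11.01681·e^(−0.0296t) = 1.21186
e^(−0.0296t) = 0.019231 → t = ln(51.99933)/0.0296 = 3.95123/0.0296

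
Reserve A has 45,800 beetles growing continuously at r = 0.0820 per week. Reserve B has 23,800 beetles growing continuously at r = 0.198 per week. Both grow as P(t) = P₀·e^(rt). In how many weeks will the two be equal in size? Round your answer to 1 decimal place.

45800·e^(0.082t) = 23800·e^(0.198t)
45800/23800 = e^((0.198 − 0.082)t) → ln(1.92437) = 0.116·t
t = 0.6546 / 0.116

t ≈ 5.6 weeks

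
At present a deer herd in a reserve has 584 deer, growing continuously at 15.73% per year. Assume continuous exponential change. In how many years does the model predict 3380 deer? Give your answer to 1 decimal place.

3380 = 584 · e^(0.1573·t)
t = ln(3380/584) / 0.1573 = ln(5.78767) / 0.1573 = 1.75573 / 0.1573

t ≈ 11.2 years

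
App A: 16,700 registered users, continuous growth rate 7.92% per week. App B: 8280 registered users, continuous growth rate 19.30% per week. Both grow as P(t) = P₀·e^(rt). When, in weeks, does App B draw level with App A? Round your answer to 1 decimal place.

16700·e^(0.0792t) = 8280·e^(0.193t)
16700/8280 = e^((0.193 − 0.0792)t) → ln(2.01691) = 0.1138·t
t = 0.70157 / 0.1138

t ≈ 6.2 weeks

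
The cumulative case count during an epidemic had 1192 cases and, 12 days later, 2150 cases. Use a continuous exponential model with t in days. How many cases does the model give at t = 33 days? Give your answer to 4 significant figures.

r = ln(2150/1192) / 12 ≈ 0.049153 per day
P(33) = 1192 · e^(0.049153·33) = 1192 · 5.06344 ≈ 6035.63

≈ 6,036 cases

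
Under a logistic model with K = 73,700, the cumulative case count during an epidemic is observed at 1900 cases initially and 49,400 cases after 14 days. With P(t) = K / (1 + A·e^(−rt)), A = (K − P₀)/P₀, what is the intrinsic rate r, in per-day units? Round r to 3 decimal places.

A = (73700 − 1900)/1900 = 37.78947
49400 = 73700/(1 + 37.78947·e^(−r·14)) → e^(−14r) = (1.4919 − 1)/37.78947 = 0.013017
r = −ln(0.013017)/14 = 4.3415/14

r ≈ 0.310 per day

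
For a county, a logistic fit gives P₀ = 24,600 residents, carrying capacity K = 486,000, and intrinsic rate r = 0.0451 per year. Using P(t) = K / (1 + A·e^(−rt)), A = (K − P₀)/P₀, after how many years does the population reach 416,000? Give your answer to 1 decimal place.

t ≈ 104.5 years

A = (486000 − 24600)/24600 = 18.7561
416000 = 486000/(1 + 18.7561·e^(−0.0451t)) → 1 + 18.7561·e^(−0.0451t) = 1.16827
e^(−0.0451t) = 0.008971 → t = ln(111.46481)/0.0451 = 4.71371/0.0451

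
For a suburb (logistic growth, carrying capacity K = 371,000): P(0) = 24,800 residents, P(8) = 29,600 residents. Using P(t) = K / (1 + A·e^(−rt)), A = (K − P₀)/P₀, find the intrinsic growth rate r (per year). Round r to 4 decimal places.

A = (371000 − 24800)/24800 = 13.95968
29600 = 371000/(1 + 13.95968·e^(−r·8)) → e^(−8r) = (12.53378 − 1)/13.95968 = 0.826221
r = −ln(0.826221)/8 = 0.19089/8

r ≈ 0.0239 per year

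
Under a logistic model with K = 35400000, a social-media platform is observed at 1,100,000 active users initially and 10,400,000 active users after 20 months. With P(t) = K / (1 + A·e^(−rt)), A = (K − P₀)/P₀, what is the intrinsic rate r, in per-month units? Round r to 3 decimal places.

A = (35400000 − 1100000)/1100000 = 31.18182
10400000 = 35400000/(1 + 31.18182·e^(−r·20)) → e^(−20r) = (3.40385 − 1)/31.18182 = 0.077091
r = −ln(0.077091)/20 = 2.56277/20

r ≈ 0.128 per month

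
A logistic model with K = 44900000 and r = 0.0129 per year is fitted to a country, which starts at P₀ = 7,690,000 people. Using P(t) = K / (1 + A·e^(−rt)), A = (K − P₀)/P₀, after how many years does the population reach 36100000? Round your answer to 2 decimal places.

A = (44900000 − 7690000)/7690000 = 4.83875
36100000 = 44900000/(1 + 4.83875·e^(−0.0129t)) → 1 + 4.83875·e^(−0.0129t) = 1.24377
e^(−0.0129t) = 0.050378 → t = ln(19.84988)/0.0129 = 2.9882/0.0129

t ≈ 231.64 years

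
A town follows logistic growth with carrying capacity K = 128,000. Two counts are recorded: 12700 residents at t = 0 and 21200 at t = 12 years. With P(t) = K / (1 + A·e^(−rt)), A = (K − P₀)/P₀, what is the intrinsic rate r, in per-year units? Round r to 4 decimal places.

r ≈ 0.0491 per year

A = (128000 − 12700)/12700 = 9.07874
21200 = 128000/(1 + 9.07874·e^(−r·12)) → e^(−12r) = (6.03774 − 1)/9.07874 = 0.554894
r = −ln(0.554894)/12 = 0.58898/12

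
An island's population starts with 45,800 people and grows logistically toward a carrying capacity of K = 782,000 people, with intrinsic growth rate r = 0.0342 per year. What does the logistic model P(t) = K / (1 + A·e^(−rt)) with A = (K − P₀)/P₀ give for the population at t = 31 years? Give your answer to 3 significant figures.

≈ 119,000 people

A = (782000 − 45800)/45800 = 16.07424
P(31) = 782000 / (1 + 16.07424·e^(−0.0342·31)) = 782000 / (1 + 16.07424·0.346387)
= 782000 / 6.5679 ≈ 119063.96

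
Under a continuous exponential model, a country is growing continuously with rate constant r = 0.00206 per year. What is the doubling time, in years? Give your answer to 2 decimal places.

doubling time = ln(2) / |r| = 0.69315 / 0.00206

doubling time ≈ 336.48 years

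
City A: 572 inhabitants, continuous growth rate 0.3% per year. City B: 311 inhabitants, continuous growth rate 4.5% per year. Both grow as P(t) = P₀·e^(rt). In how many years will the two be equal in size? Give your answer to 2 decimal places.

572·e^(0.003t) = 311·e^(0.045t)
572/311 = e^((0.045 − 0.003)t) → ln(1.83923) = 0.042·t
t = 0.60935 / 0.042

t ≈ 14.51 years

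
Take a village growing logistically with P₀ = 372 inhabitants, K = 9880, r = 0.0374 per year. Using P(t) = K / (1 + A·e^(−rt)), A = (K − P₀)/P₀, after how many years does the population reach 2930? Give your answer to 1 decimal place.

t ≈ 63.6 years

A = (9880 − 372)/372 = 25.55914
2930 = 9880/(1 + 25.55914·e^(−0.0374t)) → 1 + 25.55914·e^(−0.0374t) = 3.37201
e^(−0.0374t) = 0.092805 → t = ln(10.77529)/0.0374 = 2.37726/0.0374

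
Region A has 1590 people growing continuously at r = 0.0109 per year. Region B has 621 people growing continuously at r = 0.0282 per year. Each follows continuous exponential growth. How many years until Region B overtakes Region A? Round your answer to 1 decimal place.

1590·e^(0.0109t) = 621·e^(0.0282t)
1590/621 = e^((0.0282 − 0.0109)t) → ln(2.56039) = 0.0173·t
t = 0.94016 / 0.0173

t ≈ 54.3 years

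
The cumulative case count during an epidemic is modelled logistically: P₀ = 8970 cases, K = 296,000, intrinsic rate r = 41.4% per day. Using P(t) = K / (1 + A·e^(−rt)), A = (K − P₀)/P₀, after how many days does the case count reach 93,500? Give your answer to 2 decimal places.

t ≈ 6.50 days

A = (296000 − 8970)/8970 = 31.99889
93500 = 296000/(1 + 31.99889·e^(−0.414t)) → 1 + 31.99889·e^(−0.414t) = 3.16578
e^(−0.414t) = 0.067683 → t = ln(14.77479)/0.414 = 2.69292/0.414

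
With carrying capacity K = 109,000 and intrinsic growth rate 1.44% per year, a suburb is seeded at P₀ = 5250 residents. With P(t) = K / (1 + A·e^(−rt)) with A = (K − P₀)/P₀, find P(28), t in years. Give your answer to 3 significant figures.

A = (109000 − 5250)/5250 = 19.7619
P(28) = 109000 / (1 + 19.7619·e^(−0.0144·28)) = 109000 / (1 + 19.7619·0.668178)
= 109000 / 14.20448 ≈ 7673.64

≈ 7,670 residents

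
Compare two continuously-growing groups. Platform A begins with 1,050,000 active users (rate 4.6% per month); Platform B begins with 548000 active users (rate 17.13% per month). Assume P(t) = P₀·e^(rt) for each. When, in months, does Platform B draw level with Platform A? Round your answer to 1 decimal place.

t ≈ 5.2 months

1050000·e^(0.046t) = 548000·e^(0.1713t)
1050000/548000 = e^((0.1713 − 0.046)t) → ln(1.91606) = 0.1253·t
t = 0.65027 / 0.1253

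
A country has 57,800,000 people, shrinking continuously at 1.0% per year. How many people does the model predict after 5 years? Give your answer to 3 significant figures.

≈ 55,000,000 people

P(5) = 57800000 · e^(-0.01·5) = 57800000 · e^(-0.05)
= 57800000 · 0.95123 ≈ 54981060.74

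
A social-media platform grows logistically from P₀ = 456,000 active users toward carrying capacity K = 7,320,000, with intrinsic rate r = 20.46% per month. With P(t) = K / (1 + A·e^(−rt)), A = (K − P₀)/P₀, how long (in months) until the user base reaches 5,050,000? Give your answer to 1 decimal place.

A = (7320000 − 456000)/456000 = 15.05263
5050000 = 7320000/(1 + 15.05263·e^(−0.2046t)) → 1 + 15.05263·e^(−0.2046t) = 1.4495
e^(−0.2046t) = 0.029862 → t = ln(33.48713)/0.2046 = 3.51116/0.2046

t ≈ 17.2 months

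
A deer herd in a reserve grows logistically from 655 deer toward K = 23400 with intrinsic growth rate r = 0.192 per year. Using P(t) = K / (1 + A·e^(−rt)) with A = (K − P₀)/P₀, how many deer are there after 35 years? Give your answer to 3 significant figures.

A = (23400 − 655)/655 = 34.72519
P(35) = 23400 / (1 + 34.72519·e^(−0.192·35)) = 23400 / (1 + 34.72519·0.001207)
= 23400 / 1.0419 ≈ 22459.03

≈ 22,500 deer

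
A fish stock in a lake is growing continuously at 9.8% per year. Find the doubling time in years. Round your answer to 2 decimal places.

doubling time ≈ 7.07 years

doubling time = ln(2) / |r| = 0.69315 / 0.098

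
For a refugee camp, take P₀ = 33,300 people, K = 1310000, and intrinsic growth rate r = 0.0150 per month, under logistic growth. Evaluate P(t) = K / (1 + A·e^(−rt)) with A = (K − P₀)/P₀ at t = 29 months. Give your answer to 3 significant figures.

A = (1310000 − 33300)/33300 = 38.33934
P(29) = 1310000 / (1 + 38.33934·e^(−0.015·29)) = 1310000 / (1 + 38.33934·0.647265)
= 1310000 / 25.8157 ≈ 50744.32

≈ 50,700 people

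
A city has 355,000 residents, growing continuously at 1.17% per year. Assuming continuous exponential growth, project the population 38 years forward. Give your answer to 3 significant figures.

≈ 554,000 residents

P(38) = 355000 · e^(0.0117·38) = 355000 · e^(0.4446)
= 355000 · 1.55987 ≈ 553752.47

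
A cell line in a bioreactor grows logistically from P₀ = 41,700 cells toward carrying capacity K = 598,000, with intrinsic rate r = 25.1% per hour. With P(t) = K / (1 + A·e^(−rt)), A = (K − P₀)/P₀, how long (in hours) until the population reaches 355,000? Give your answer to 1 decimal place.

t ≈ 11.8 hours

A = (598000 − 41700)/41700 = 13.34053
355000 = 598000/(1 + 13.34053·e^(−0.251t)) → 1 + 13.34053·e^(−0.251t) = 1.68451
e^(−0.251t) = 0.05131 → t = ln(19.48925)/0.251 = 2.96986/0.251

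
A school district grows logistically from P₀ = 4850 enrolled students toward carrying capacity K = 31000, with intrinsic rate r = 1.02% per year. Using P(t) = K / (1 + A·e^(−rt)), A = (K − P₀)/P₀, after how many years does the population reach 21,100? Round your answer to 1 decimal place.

A = (31000 − 4850)/4850 = 5.39175
21100 = 31000/(1 + 5.39175·e^(−0.0102t)) → 1 + 5.39175·e^(−0.0102t) = 1.46919
e^(−0.0102t) = 0.087021 → t = ln(11.49151)/0.0102 = 2.44161/0.0102

t ≈ 239.4 years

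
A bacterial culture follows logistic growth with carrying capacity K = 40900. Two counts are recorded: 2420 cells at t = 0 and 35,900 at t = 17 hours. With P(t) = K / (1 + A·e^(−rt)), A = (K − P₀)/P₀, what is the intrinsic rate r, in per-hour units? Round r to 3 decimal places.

A = (40900 − 2420)/2420 = 15.90083
35900 = 40900/(1 + 15.90083·e^(−r·17)) → e^(−17r) = (1.13928 − 1)/15.90083 = 0.008759
r = −ln(0.008759)/17 = 4.73767/17

r ≈ 0.279 per hour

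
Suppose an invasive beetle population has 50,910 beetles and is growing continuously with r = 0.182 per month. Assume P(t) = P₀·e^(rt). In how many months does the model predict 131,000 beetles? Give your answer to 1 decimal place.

t ≈ 5.2 months

131000 = 50910 · e^(0.182·t)
t = ln(131000/50910) / 0.182 = ln(2.57317) / 0.182 = 0.94514 / 0.182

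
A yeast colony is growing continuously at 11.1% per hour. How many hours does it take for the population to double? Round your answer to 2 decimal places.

doubling time = ln(2) / |r| = 0.69315 / 0.111

doubling time ≈ 6.24 hours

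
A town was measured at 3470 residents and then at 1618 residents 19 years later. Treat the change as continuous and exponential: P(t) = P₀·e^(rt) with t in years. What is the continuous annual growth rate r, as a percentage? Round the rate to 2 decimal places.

1618 = 3470 · e^(r·19)
e^(19r) = 1618/3470 = 0.46628
r = ln(0.46628) / 19 = -0.76296 / 19

r ≈ -4.02% per year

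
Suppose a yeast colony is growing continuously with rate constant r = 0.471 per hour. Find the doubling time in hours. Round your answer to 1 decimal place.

doubling time ≈ 1.5 hours

doubling time = ln(2) / |r| = 0.69315 / 0.471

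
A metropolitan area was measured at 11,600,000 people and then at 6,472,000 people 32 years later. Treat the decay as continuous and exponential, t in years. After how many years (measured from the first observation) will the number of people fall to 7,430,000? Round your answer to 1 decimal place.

t ≈ 24.4 years

r = ln(6472000/11600000) / 32 ≈ -0.018235 per year
t = ln(7430000/11600000) / r = -0.44548 / -0.018235 ≈ 24.43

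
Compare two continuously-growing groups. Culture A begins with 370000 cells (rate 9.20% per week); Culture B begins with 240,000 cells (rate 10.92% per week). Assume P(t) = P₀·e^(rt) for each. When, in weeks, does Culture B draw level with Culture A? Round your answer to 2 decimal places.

t ≈ 25.17 weeks

370000·e^(0.092t) = 240000·e^(0.1092t)
370000/240000 = e^((0.1092 − 0.092)t) → ln(1.54167) = 0.0172·t
t = 0.43286 / 0.0172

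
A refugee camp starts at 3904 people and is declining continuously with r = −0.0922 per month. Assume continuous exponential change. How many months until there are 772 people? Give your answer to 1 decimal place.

t ≈ 17.6 months

772 = 3904 · e^(-0.0922·t)
t = ln(772/3904) / -0.0922 = ln(0.19775) / -0.0922 = -1.62077 / -0.0922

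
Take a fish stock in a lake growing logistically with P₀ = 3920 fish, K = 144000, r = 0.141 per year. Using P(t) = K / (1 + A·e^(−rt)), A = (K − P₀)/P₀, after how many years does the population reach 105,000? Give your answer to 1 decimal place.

A = (144000 − 3920)/3920 = 35.73469
105000 = 144000/(1 + 35.73469·e^(−0.141t)) → 1 + 35.73469·e^(−0.141t) = 1.37143
e^(−0.141t) = 0.010394 → t = ln(96.20879)/0.141 = 4.56652/0.141

t ≈ 32.4 years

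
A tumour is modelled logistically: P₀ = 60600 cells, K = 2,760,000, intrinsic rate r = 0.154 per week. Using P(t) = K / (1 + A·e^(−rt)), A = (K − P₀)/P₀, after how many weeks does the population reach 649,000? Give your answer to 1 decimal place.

A = (2760000 − 60600)/60600 = 44.54455
649000 = 2760000/(1 + 44.54455·e^(−0.154t)) → 1 + 44.54455·e^(−0.154t) = 4.2527
e^(−0.154t) = 0.073021 → t = ln(13.69465)/0.154 = 2.61701/0.154

t ≈ 17.0 weeks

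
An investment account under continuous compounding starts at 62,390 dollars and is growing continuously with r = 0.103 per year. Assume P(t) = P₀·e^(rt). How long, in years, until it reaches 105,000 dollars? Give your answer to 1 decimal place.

t ≈ 5.1 years

105000 = 62390 · e^(0.103·t)
t = ln(105000/62390) / 0.103 = ln(1.68296) / 0.103 = 0.52056 / 0.103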